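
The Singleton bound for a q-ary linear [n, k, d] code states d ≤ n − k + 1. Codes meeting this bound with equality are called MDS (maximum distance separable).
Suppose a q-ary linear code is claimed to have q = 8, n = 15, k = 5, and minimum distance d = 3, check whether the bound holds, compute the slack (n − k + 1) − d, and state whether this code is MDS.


Singleton RHS = n − k + 1 = 11, slack = 8, bound satisfied, not MDS.

Singleton bound: d ≤ n − k + 1.
Here n = 15, k = 5, so n − k + 1 = 11.
Given d = 3, check d ≤ 11: YES.
Slack = (n − k + 1) − d = 8.
The code is NOT MDS (slack = 8 > 0).
Description: the claimed parameters are [15, 5, 3]_8; such a code would be non-MDS.


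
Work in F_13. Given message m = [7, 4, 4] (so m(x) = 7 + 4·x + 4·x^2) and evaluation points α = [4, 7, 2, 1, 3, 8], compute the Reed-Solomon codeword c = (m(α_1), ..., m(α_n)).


c = [9, 10, 5, 2, 3, 9]

Message polynomial: m(x) = 7 + 4·x + 4·x^2 (mod 13).
For each evaluation point α_i, compute m(α_i) mod 13:
  α_1 = 4: Horner steps 4 → 7 → 9, so m(4) = 9.
  α_2 = 7: Horner steps 4 → 6 → 10, so m(7) = 10.
  α_3 = 2: Horner steps 4 → 12 → 5, so m(2) = 5.
  α_4 = 1: Horner steps 4 → 8 → 2, so m(1) = 2.
  α_5 = 3: Horner steps 4 → 3 → 3, so m(3) = 3.
  α_6 = 8: Horner steps 4 → 10 → 9, so m(8) = 9.
Codeword c = [9, 10, 5, 2, 3, 9] ∈ F_13^6.


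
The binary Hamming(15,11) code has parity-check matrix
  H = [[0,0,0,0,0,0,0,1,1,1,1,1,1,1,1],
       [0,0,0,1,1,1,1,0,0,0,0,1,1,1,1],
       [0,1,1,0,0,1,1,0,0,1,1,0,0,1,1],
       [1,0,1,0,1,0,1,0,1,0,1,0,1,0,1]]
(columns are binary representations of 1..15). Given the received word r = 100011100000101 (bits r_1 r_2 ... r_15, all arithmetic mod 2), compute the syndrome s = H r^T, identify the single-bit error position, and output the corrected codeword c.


s = (0, 1, 1, 1)^T, error position = 7, corrected codeword c = 100011000000101

Compute s = H r^T mod 2 one row at a time:
  s_1 = 0 + 0 + 0 + 0 + 0 + 1 + 0 + 1 = 2 ≡ 0 (mod 2).
  s_2 = 0 + 1 + 1 + 1 + 0 + 1 + 0 + 1 = 5 ≡ 1 (mod 2).
  s_3 = 0 + 0 + 1 + 1 + 0 + 0 + 0 + 1 = 3 ≡ 1 (mod 2).
  s_4 = 1 + 0 + 1 + 1 + 0 + 0 + 1 + 1 = 5 ≡ 1 (mod 2).
s = (0, 1, 1, 1)^T — this equals column 7 of H (binary 0111), so error is at position 7.
Correct: flip bit 7 of r = 100011100000101 to get c = 100011000000101.


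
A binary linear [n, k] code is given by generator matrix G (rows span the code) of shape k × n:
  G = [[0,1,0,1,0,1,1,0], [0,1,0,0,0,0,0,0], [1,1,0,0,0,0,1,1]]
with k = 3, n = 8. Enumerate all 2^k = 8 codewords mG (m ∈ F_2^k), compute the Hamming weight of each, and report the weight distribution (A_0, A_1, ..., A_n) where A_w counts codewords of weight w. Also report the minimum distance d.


Weight distribution: A_0 = 1, A_1 = 1, A_3 = 2, A_4 = 3, A_5 = 1. Minimum distance d = 1.

Enumerate all 2^3 = 8 messages m ∈ F_2^3.
For each, compute codeword c = mG in F_2^8, then tally its weight.
  m = 000 → c = 00000000, weight = 0.
  m = 100 → c = 01010110, weight = 4.
  m = 010 → c = 01000000, weight = 1.
  m = 110 → c = 00010110, weight = 3.
  m = 001 → c = 11000011, weight = 4.
  m = 101 → c = 10010101, weight = 4.
  m = 011 → c = 10000011, weight = 3.
  m = 111 → c = 11010101, weight = 5.
Tally weights:
  weight 0: 1 codewords.
  weight 1: 1 codewords.
  weight 3: 2 codewords.
  weight 4: 3 codewords.
  weight 5: 1 codewords.
Minimum distance d = smallest w > 0 with A_w > 0 = 1.
Sanity: Σ A_w = 8 = 2^3 = 8 ✓.


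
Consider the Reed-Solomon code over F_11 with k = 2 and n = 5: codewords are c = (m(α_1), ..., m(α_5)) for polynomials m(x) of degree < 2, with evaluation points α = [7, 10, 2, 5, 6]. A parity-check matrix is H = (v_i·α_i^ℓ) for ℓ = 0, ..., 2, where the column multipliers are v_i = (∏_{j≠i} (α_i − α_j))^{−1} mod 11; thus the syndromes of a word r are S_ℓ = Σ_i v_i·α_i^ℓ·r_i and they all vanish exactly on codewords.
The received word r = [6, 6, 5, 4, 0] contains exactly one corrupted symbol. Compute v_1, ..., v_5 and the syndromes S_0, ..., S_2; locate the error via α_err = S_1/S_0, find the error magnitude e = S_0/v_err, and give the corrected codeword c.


S = (7, 5, 2), error at position 1, error magnitude e = 10, c = [7, 6, 5, 4, 0].

Step 1: column multipliers v_i = (∏_{j≠i}(α_i − α_j))^{−1} mod 11.
  i = 1 (α = 7): (7−10)(7−2)(7−5)(7−6) = (−3)·5·2·1 = −30 ≡ 3, so v_1 = 3^{−1} = 4 (mod 11).
  i = 2 (α = 10): (10−7)(10−2)(10−5)(10−6) = 3·8·5·4 = 480 ≡ 7, so v_2 = 7^{−1} = 8 (mod 11).
  i = 3 (α = 2): (2−7)(2−10)(2−5)(2−6) = (−5)·(−8)·(−3)·(−4) = 480 ≡ 7, so v_3 = 7^{−1} = 8 (mod 11).
  i = 4 (α = 5): (5−7)(5−10)(5−2)(5−6) = (−2)·(−5)·3·(−1) = −30 ≡ 3, so v_4 = 3^{−1} = 4 (mod 11).
  i = 5 (α = 6): (6−7)(6−10)(6−2)(6−5) = (−1)·(−4)·4·1 = 16 ≡ 5, so v_5 = 5^{−1} = 9 (mod 11).
  v = [4, 8, 8, 4, 9].
Step 2: syndromes of r = [6, 6, 5, 4, 0] (all sums mod 11).
  S_0 = Σ v_i r_i = 4·6 + 8·6 + 8·5 + 4·4 + 9·0 = 128 ≡ 7.
  S_1 = Σ v_i α_i r_i = 4·7·6 + 8·10·6 + 8·2·5 + 4·5·4 + 9·6·0 = 808 ≡ 5.
  α_i^2 mod 11 = [5, 1, 4, 3, 3].
  S_2 = Σ v_i α_i^2 r_i = 4·5·6 + 8·1·6 + 8·4·5 + 4·3·4 + 9·3·0 = 376 ≡ 2.
  S = (7, 5, 2) ≠ 0, so r is not a codeword (an error is present).
Step 3: locate the error. For a single error e at position i, S_ℓ = v_i·e·α_i^ℓ, so α_err = S_1/S_0.
  S_0^{−1} = 7^{−1} = 8 (mod 11), so α_err = 5·8 = 40 ≡ 7 = α_1. Error position i = 1.
  Consistency check: S_2/S_1 = 2·9 = 18 ≡ 7 = α_err ✓ (single-error assumption holds).
Step 4: error magnitude e = S_0/v_1 = S_0·∏_{j≠1}(α_1 − α_j) = 7·3 = 21 ≡ 10 (mod 11).
Step 5: correct position 1: c_1 = r_1 − e = 6 − 10 ≡ 7 (mod 11). Hence c = [7, 6, 5, 4, 0].
  Check: interpolating c through the α_i gives m(x) = 2 + 7·x (degree < 2) with m(α_i) = c_i for every i, so c is indeed a codeword.


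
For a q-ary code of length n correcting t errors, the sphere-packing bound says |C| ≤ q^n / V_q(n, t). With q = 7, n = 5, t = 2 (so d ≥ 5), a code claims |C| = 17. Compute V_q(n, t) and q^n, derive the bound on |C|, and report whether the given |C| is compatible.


V_q(n, t) = 391, q^n = 16807, Hamming bound = 42, |C| = 17 ≤ bound (satisfied).

Step 1: Compute V_q(n, t) = Σ_{j=0}^2 C(n, j) (q−1)^j.
  j = 0: C(5,0)·(6)^0 = 1·1 = 1.
  j = 1: C(5,1)·(6)^1 = 5·6 = 30.
  j = 2: C(5,2)·(6)^2 = 10·36 = 360.
  V_q(n, t) = 1 + 30 + 360 = 391.
Step 2: q^n = 7^5 = 16807.
Step 3: Hamming bound ⌊q^n / V_q(n,t)⌋ = ⌊16807/391⌋ = 42.
Step 4: Compare |C| = 17 to 42: satisfied.
The claimed |C| lies below the Hamming bound.


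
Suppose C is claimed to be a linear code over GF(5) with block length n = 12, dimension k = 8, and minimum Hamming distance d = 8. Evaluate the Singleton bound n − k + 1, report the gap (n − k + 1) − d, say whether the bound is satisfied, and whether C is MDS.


Singleton RHS = n − k + 1 = 5, slack = -3, bound violated (no such code; not MDS).

Singleton bound: d ≤ n − k + 1.
Here n = 12, k = 8, so n − k + 1 = 5.
Given d = 8, check d ≤ 5: NO.
Slack = (n − k + 1) − d = -3.
The slack is negative: d = 8 exceeds n − k + 1 = 5 by 3, so the Singleton bound is violated and no linear [12, 8, 8]_5 code can exist. In particular it is not MDS (MDS requires d = n − k + 1 exactly).
Description: the claimed parameters are [12, 8, 8]_5; such a code would be impossible (violates the Singleton bound).


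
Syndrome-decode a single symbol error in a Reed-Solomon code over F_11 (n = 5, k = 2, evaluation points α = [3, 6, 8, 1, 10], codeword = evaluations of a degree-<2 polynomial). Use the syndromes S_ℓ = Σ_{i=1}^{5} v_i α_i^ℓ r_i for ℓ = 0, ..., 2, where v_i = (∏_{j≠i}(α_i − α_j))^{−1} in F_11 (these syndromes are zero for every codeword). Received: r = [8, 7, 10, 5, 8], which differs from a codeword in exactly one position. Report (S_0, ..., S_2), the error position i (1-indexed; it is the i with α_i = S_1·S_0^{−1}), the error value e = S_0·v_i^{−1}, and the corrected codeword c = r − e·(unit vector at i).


S = (8, 3, 8), error at position 5, error magnitude e = 6, c = [8, 7, 10, 5, 2].

Step 1: column multipliers v_i = (∏_{j≠i}(α_i − α_j))^{−1} mod 11.
  i = 1 (α = 3): (3−6)(3−8)(3−1)(3−10) = (−3)·(−5)·2·(−7) = −210 ≡ 10, so v_1 = 10^{−1} = 10 (mod 11).
  i = 2 (α = 6): (6−3)(6−8)(6−1)(6−10) = 3·(−2)·5·(−4) = 120 ≡ 10, so v_2 = 10^{−1} = 10 (mod 11).
  i = 3 (α = 8): (8−3)(8−6)(8−1)(8−10) = 5·2·7·(−2) = −140 ≡ 3, so v_3 = 3^{−1} = 4 (mod 11).
  i = 4 (α = 1): (1−3)(1−6)(1−8)(1−10) = (−2)·(−5)·(−7)·(−9) = 630 ≡ 3, so v_4 = 3^{−1} = 4 (mod 11).
  i = 5 (α = 10): (10−3)(10−6)(10−8)(10−1) = 7·4·2·9 = 504 ≡ 9, so v_5 = 9^{−1} = 5 (mod 11).
  v = [10, 10, 4, 4, 5].
Step 2: syndromes of r = [8, 7, 10, 5, 8] (all sums mod 11).
  S_0 = Σ v_i r_i = 10·8 + 10·7 + 4·10 + 4·5 + 5·8 = 250 ≡ 8.
  S_1 = Σ v_i α_i r_i = 10·3·8 + 10·6·7 + 4·8·10 + 4·1·5 + 5·10·8 = 1400 ≡ 3.
  α_i^2 mod 11 = [9, 3, 9, 1, 1].
  S_2 = Σ v_i α_i^2 r_i = 10·9·8 + 10·3·7 + 4·9·10 + 4·1·5 + 5·1·8 = 1350 ≡ 8.
  S = (8, 3, 8) ≠ 0, so r is not a codeword (an error is present).
Step 3: locate the error. For a single error e at position i, S_ℓ = v_i·e·α_i^ℓ, so α_err = S_1/S_0.
  S_0^{−1} = 8^{−1} = 7 (mod 11), so α_err = 3·7 = 21 ≡ 10 = α_5. Error position i = 5.
  Consistency check: S_2/S_1 = 8·4 = 32 ≡ 10 = α_err ✓ (single-error assumption holds).
Step 4: error magnitude e = S_0/v_5 = S_0·∏_{j≠5}(α_5 − α_j) = 8·9 = 72 ≡ 6 (mod 11).
Step 5: correct position 5: c_5 = r_5 − e = 8 − 6 ≡ 2 (mod 11). Hence c = [8, 7, 10, 5, 2].
  Check: interpolating c through the α_i gives m(x) = 9 + 7·x (degree < 2) with m(α_i) = c_i for every i, so c is indeed a codeword.


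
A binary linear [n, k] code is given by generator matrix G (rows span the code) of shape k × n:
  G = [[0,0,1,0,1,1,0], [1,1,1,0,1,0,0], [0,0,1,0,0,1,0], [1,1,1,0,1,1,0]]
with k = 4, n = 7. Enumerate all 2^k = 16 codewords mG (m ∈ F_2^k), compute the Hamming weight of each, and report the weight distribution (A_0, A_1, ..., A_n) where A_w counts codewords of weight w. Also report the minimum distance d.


Weight distribution: A_0 = 1, A_1 = 3, A_2 = 4, A_3 = 4, A_4 = 3, A_5 = 1. Minimum distance d = 1.

Enumerate all 2^4 = 16 messages m ∈ F_2^4.
For each, compute codeword c = mG in F_2^7, then tally its weight.
  m = 0000 → c = 0000000, weight = 0.
  m = 1000 → c = 0010110, weight = 3.
  m = 0100 → c = 1110100, weight = 4.
  m = 1100 → c = 1100010, weight = 3.
  m = 0010 → c = 0010010, weight = 2.
  m = 1010 → c = 0000100, weight = 1.
  m = 0110 → c = 1100110, weight = 4.
  m = 1110 → c = 1110000, weight = 3.
  m = 0001 → c = 1110110, weight = 5.
  m = 1001 → c = 1100000, weight = 2.
  m = 0101 → c = 0000010, weight = 1.
  m = 1101 → c = 0010100, weight = 2.
  m = 0011 → c = 1100100, weight = 3.
  m = 1011 → c = 1110010, weight = 4.
  m = 0111 → c = 0010000, weight = 1.
  m = 1111 → c = 0000110, weight = 2.
Tally weights:
  weight 0: 1 codewords.
  weight 1: 3 codewords.
  weight 2: 4 codewords.
  weight 3: 4 codewords.
  weight 4: 3 codewords.
  weight 5: 1 codewords.
Minimum distance d = smallest w > 0 with A_w > 0 = 1.
Sanity: Σ A_w = 16 = 2^4 = 16 ✓.


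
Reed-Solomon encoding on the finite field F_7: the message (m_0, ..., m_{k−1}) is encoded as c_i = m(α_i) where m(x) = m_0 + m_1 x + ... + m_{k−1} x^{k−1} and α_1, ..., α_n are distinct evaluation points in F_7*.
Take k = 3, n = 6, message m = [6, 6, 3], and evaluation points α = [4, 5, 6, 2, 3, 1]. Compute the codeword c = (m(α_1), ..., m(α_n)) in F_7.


c = [1, 6, 3, 2, 2, 1]

Message polynomial: m(x) = 6 + 6·x + 3·x^2 (mod 7).
For each evaluation point α_i, compute m(α_i) mod 7:
  α_1 = 4: Horner steps 3 → 4 → 1, so m(4) = 1.
  α_2 = 5: Horner steps 3 → 0 → 6, so m(5) = 6.
  α_3 = 6: Horner steps 3 → 3 → 3, so m(6) = 3.
  α_4 = 2: Horner steps 3 → 5 → 2, so m(2) = 2.
  α_5 = 3: Horner steps 3 → 1 → 2, so m(3) = 2.
  α_6 = 1: Horner steps 3 → 2 → 1, so m(1) = 1.
Codeword c = [1, 6, 3, 2, 2, 1] ∈ F_7^6.


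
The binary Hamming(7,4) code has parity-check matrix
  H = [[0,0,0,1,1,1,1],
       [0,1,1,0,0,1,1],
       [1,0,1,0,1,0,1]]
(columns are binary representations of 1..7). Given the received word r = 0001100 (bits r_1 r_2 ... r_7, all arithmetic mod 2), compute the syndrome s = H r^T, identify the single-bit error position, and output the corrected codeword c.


s = (0, 0, 1)^T, error position = 1, corrected codeword c = 1001100

Compute s = H r^T mod 2 one row at a time:
  s_1 = 1 + 1 + 0 + 0 = 2 ≡ 0 (mod 2).
  s_2 = 0 + 0 + 0 + 0 = 0 ≡ 0 (mod 2).
  s_3 = 0 + 0 + 1 + 0 = 1 ≡ 1 (mod 2).
s = (0, 0, 1)^T — this equals column 1 of H (binary 001), so error is at position 1.
Correct: flip bit 1 of r = 0001100 to get c = 1001100.


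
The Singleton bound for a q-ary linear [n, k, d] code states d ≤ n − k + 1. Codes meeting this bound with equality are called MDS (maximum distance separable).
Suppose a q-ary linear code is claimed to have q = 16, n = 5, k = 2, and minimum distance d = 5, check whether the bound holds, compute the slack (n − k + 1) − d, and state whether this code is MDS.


Singleton RHS = n − k + 1 = 4, slack = -1, bound violated (no such code; not MDS).

Singleton bound: d ≤ n − k + 1.
Here n = 5, k = 2, so n − k + 1 = 4.
Given d = 5, check d ≤ 4: NO.
Slack = (n − k + 1) − d = -1.
The slack is negative: d = 5 exceeds n − k + 1 = 4 by 1, so the Singleton bound is violated and no linear [5, 2, 5]_16 code can exist. In particular it is not MDS (MDS requires d = n − k + 1 exactly).
Description: the claimed parameters are [5, 2, 5]_16; such a code would be impossible (violates the Singleton bound).


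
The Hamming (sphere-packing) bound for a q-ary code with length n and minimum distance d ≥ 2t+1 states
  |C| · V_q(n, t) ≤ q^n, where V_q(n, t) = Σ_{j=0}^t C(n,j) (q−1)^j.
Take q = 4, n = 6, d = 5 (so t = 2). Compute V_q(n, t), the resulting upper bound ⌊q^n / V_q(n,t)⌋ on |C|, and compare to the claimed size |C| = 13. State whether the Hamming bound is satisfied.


V_q(n, t) = 154, q^n = 4096, Hamming bound = 26, |C| = 13 ≤ bound (satisfied).

Step 1: Compute V_q(n, t) = Σ_{j=0}^2 C(n, j) (q−1)^j.
  j = 0: C(6,0)·(3)^0 = 1·1 = 1.
  j = 1: C(6,1)·(3)^1 = 6·3 = 18.
  j = 2: C(6,2)·(3)^2 = 15·9 = 135.
  V_q(n, t) = 1 + 18 + 135 = 154.
Step 2: q^n = 4^6 = 4096.
Step 3: Hamming bound ⌊q^n / V_q(n,t)⌋ = ⌊4096/154⌋ = 26.
Step 4: Compare |C| = 13 to 26: satisfied.
The claimed |C| lies below the Hamming bound.


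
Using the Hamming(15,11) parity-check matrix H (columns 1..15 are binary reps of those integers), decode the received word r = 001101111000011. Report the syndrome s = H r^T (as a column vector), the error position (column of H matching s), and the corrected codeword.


s = (0, 1, 1, 0)^T, error position = 6, corrected codeword c = 001100111000011

Compute s = H r^T mod 2 one row at a time:
  s_1 = 1 + 1 + 0 + 0 + 0 + 0 + 1 + 1 = 4 ≡ 0 (mod 2).
  s_2 = 1 + 0 + 1 + 1 + 0 + 0 + 1 + 1 = 5 ≡ 1 (mod 2).
  s_3 = 0 + 1 + 1 + 1 + 0 + 0 + 1 + 1 = 5 ≡ 1 (mod 2).
  s_4 = 0 + 1 + 0 + 1 + 1 + 0 + 0 + 1 = 4 ≡ 0 (mod 2).
s = (0, 1, 1, 0)^T — this equals column 6 of H (binary 0110), so error is at position 6.
Correct: flip bit 6 of r = 001101111000011 to get c = 001100111000011.


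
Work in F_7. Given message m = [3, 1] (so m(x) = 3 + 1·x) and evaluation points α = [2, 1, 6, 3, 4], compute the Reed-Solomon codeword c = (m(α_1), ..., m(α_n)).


c = [5, 4, 2, 6, 0]

Message polynomial: m(x) = 3 + 1·x (mod 7).
For each evaluation point α_i, compute m(α_i) mod 7:
  α_1 = 2: Horner steps 1 → 5, so m(2) = 5.
  α_2 = 1: Horner steps 1 → 4, so m(1) = 4.
  α_3 = 6: Horner steps 1 → 2, so m(6) = 2.
  α_4 = 3: Horner steps 1 → 6, so m(3) = 6.
  α_5 = 4: Horner steps 1 → 0, so m(4) = 0.
Codeword c = [5, 4, 2, 6, 0] ∈ F_7^5.


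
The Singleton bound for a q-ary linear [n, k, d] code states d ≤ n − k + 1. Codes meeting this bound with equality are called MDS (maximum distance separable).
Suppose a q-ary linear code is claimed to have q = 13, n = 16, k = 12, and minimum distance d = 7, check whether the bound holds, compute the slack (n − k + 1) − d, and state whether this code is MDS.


Singleton RHS = n − k + 1 = 5, slack = -2, bound violated (no such code; not MDS).

Singleton bound: d ≤ n − k + 1.
Here n = 16, k = 12, so n − k + 1 = 5.
Given d = 7, check d ≤ 5: NO.
Slack = (n − k + 1) − d = -2.
The slack is negative: d = 7 exceeds n − k + 1 = 5 by 2, so the Singleton bound is violated and no linear [16, 12, 7]_13 code can exist. In particular it is not MDS (MDS requires d = n − k + 1 exactly).
Description: the claimed parameters are [16, 12, 7]_13; such a code would be impossible (violates the Singleton bound).


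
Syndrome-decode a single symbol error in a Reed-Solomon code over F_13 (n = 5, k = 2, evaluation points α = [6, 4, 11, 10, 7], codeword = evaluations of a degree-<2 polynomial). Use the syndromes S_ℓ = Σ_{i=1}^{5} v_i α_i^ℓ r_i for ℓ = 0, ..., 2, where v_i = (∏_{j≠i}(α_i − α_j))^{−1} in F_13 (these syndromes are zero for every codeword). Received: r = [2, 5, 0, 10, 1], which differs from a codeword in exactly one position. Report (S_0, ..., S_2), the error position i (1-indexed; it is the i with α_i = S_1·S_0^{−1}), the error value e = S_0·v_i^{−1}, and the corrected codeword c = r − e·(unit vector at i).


S = (9, 2, 12), error at position 1, error magnitude e = 4, c = [11, 5, 0, 10, 1].

Step 1: column multipliers v_i = (∏_{j≠i}(α_i − α_j))^{−1} mod 13.
  i = 1 (α = 6): (6−4)(6−11)(6−10)(6−7) = 2·(−5)·(−4)·(−1) = −40 ≡ 12, so v_1 = 12^{−1} = 12 (mod 13).
  i = 2 (α = 4): (4−6)(4−11)(4−10)(4−7) = (−2)·(−7)·(−6)·(−3) = 252 ≡ 5, so v_2 = 5^{−1} = 8 (mod 13).
  i = 3 (α = 11): (11−6)(11−4)(11−10)(11−7) = 5·7·1·4 = 140 ≡ 10, so v_3 = 10^{−1} = 4 (mod 13).
  i = 4 (α = 10): (10−6)(10−4)(10−11)(10−7) = 4·6·(−1)·3 = −72 ≡ 6, so v_4 = 6^{−1} = 11 (mod 13).
  i = 5 (α = 7): (7−6)(7−4)(7−11)(7−10) = 1·3·(−4)·(−3) = 36 ≡ 10, so v_5 = 10^{−1} = 4 (mod 13).
  v = [12, 8, 4, 11, 4].
Step 2: syndromes of r = [2, 5, 0, 10, 1] (all sums mod 13).
  S_0 = Σ v_i r_i = 12·2 + 8·5 + 4·0 + 11·10 + 4·1 = 178 ≡ 9.
  S_1 = Σ v_i α_i r_i = 12·6·2 + 8·4·5 + 4·11·0 + 11·10·10 + 4·7·1 = 1432 ≡ 2.
  α_i^2 mod 13 = [10, 3, 4, 9, 10].
  S_2 = Σ v_i α_i^2 r_i = 12·10·2 + 8·3·5 + 4·4·0 + 11·9·10 + 4·10·1 = 1390 ≡ 12.
  S = (9, 2, 12) ≠ 0, so r is not a codeword (an error is present).
Step 3: locate the error. For a single error e at position i, S_ℓ = v_i·e·α_i^ℓ, so α_err = S_1/S_0.
  S_0^{−1} = 9^{−1} = 3 (mod 13), so α_err = 2·3 = 6 ≡ 6 = α_1. Error position i = 1.
  Consistency check: S_2/S_1 = 12·7 = 84 ≡ 6 = α_err ✓ (single-error assumption holds).
Step 4: error magnitude e = S_0/v_1 = S_0·∏_{j≠1}(α_1 − α_j) = 9·12 = 108 ≡ 4 (mod 13).
Step 5: correct position 1: c_1 = r_1 − e = 2 − 4 ≡ 11 (mod 13). Hence c = [11, 5, 0, 10, 1].
  Check: interpolating c through the α_i gives m(x) = 6 + 3·x (degree < 2) with m(α_i) = c_i for every i, so c is indeed a codeword.


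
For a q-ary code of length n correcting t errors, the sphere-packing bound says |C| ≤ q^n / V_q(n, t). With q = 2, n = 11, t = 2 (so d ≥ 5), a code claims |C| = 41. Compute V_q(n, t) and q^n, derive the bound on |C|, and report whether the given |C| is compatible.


V_q(n, t) = 67, q^n = 2048, Hamming bound = 30, |C| = 41 > bound (violated).

Step 1: Compute V_q(n, t) = Σ_{j=0}^2 C(n, j) (q−1)^j.
  j = 0: C(11,0)·(1)^0 = 1·1 = 1.
  j = 1: C(11,1)·(1)^1 = 11·1 = 11.
  j = 2: C(11,2)·(1)^2 = 55·1 = 55.
  V_q(n, t) = 1 + 11 + 55 = 67.
Step 2: q^n = 2^11 = 2048.
Step 3: Hamming bound ⌊q^n / V_q(n,t)⌋ = ⌊2048/67⌋ = 30.
Step 4: Compare |C| = 41 to 30: violated.
The claimed |C| lies above the Hamming bound, so no 2-ary code of length 11 with d ≥ 5 can have 41 codewords.


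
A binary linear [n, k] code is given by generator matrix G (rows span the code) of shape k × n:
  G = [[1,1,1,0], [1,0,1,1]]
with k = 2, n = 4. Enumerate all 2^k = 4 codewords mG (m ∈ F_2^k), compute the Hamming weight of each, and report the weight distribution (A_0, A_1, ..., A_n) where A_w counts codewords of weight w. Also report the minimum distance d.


Weight distribution: A_0 = 1, A_2 = 1, A_3 = 2. Minimum distance d = 2.

Enumerate all 2^2 = 4 messages m ∈ F_2^2.
For each, compute codeword c = mG in F_2^4, then tally its weight.
  m = 00 → c = 0000, weight = 0.
  m = 10 → c = 1110, weight = 3.
  m = 01 → c = 1011, weight = 3.
  m = 11 → c = 0101, weight = 2.
Tally weights:
  weight 0: 1 codewords.
  weight 2: 1 codewords.
  weight 3: 2 codewords.
Minimum distance d = smallest w > 0 with A_w > 0 = 2.
Sanity: Σ A_w = 4 = 2^2 = 4 ✓.


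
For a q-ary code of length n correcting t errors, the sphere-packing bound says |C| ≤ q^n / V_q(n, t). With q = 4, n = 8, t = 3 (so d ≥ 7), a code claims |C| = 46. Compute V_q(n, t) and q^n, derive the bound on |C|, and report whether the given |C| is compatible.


V_q(n, t) = 1789, q^n = 65536, Hamming bound = 36, |C| = 46 > bound (violated).

Step 1: Compute V_q(n, t) = Σ_{j=0}^3 C(n, j) (q−1)^j.
  j = 0: C(8,0)·(3)^0 = 1·1 = 1.
  j = 1: C(8,1)·(3)^1 = 8·3 = 24.
  j = 2: C(8,2)·(3)^2 = 28·9 = 252.
  j = 3: C(8,3)·(3)^3 = 56·27 = 1512.
  V_q(n, t) = 1 + 24 + 252 + 1512 = 1789.
Step 2: q^n = 4^8 = 65536.
Step 3: Hamming bound ⌊q^n / V_q(n,t)⌋ = ⌊65536/1789⌋ = 36.
Step 4: Compare |C| = 46 to 36: violated.
The claimed |C| lies above the Hamming bound, so no 4-ary code of length 8 with d ≥ 7 can have 46 codewords.


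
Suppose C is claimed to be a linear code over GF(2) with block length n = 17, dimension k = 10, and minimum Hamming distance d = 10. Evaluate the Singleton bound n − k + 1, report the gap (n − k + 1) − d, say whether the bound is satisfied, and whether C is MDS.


Singleton RHS = n − k + 1 = 8, slack = -2, bound violated (no such code; not MDS).

Singleton bound: d ≤ n − k + 1.
Here n = 17, k = 10, so n − k + 1 = 8.
Given d = 10, check d ≤ 8: NO.
Slack = (n − k + 1) − d = -2.
The slack is negative: d = 10 exceeds n − k + 1 = 8 by 2, so the Singleton bound is violated and no linear [17, 10, 10]_2 code can exist. In particular it is not MDS (MDS requires d = n − k + 1 exactly).
Description: the claimed parameters are [17, 10, 10]_2; such a code would be impossible (violates the Singleton bound).


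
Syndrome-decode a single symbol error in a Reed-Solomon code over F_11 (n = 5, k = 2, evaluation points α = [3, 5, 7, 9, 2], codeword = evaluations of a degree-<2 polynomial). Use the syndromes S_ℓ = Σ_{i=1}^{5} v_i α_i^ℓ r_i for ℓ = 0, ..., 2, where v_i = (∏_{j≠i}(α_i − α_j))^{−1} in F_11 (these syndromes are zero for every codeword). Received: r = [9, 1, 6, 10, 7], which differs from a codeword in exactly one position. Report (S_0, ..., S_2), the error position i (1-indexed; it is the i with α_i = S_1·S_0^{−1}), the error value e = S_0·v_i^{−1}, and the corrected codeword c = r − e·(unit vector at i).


S = (8, 7, 2), error at position 2, error magnitude e = 10, c = [9, 2, 6, 10, 7].

Step 1: column multipliers v_i = (∏_{j≠i}(α_i − α_j))^{−1} mod 11.
  i = 1 (α = 3): (3−5)(3−7)(3−9)(3−2) = (−2)·(−4)·(−6)·1 = −48 ≡ 7, so v_1 = 7^{−1} = 8 (mod 11).
  i = 2 (α = 5): (5−3)(5−7)(5−9)(5−2) = 2·(−2)·(−4)·3 = 48 ≡ 4, so v_2 = 4^{−1} = 3 (mod 11).
  i = 3 (α = 7): (7−3)(7−5)(7−9)(7−2) = 4·2·(−2)·5 = −80 ≡ 8, so v_3 = 8^{−1} = 7 (mod 11).
  i = 4 (α = 9): (9−3)(9−5)(9−7)(9−2) = 6·4·2·7 = 336 ≡ 6, so v_4 = 6^{−1} = 2 (mod 11).
  i = 5 (α = 2): (2−3)(2−5)(2−7)(2−9) = (−1)·(−3)·(−5)·(−7) = 105 ≡ 6, so v_5 = 6^{−1} = 2 (mod 11).
  v = [8, 3, 7, 2, 2].
Step 2: syndromes of r = [9, 1, 6, 10, 7] (all sums mod 11).
  S_0 = Σ v_i r_i = 8·9 + 3·1 + 7·6 + 2·10 + 2·7 = 151 ≡ 8.
  S_1 = Σ v_i α_i r_i = 8·3·9 + 3·5·1 + 7·7·6 + 2·9·10 + 2·2·7 = 733 ≡ 7.
  α_i^2 mod 11 = [9, 3, 5, 4, 4].
  S_2 = Σ v_i α_i^2 r_i = 8·9·9 + 3·3·1 + 7·5·6 + 2·4·10 + 2·4·7 = 1003 ≡ 2.
  S = (8, 7, 2) ≠ 0, so r is not a codeword (an error is present).
Step 3: locate the error. For a single error e at position i, S_ℓ = v_i·e·α_i^ℓ, so α_err = S_1/S_0.
  S_0^{−1} = 8^{−1} = 7 (mod 11), so α_err = 7·7 = 49 ≡ 5 = α_2. Error position i = 2.
  Consistency check: S_2/S_1 = 2·8 = 16 ≡ 5 = α_err ✓ (single-error assumption holds).
Step 4: error magnitude e = S_0/v_2 = S_0·∏_{j≠2}(α_2 − α_j) = 8·4 = 32 ≡ 10 (mod 11).
Step 5: correct position 2: c_2 = r_2 − e = 1 − 10 ≡ 2 (mod 11). Hence c = [9, 2, 6, 10, 7].
  Check: interpolating c through the α_i gives m(x) = 3 + 2·x (degree < 2) with m(α_i) = c_i for every i, so c is indeed a codeword.


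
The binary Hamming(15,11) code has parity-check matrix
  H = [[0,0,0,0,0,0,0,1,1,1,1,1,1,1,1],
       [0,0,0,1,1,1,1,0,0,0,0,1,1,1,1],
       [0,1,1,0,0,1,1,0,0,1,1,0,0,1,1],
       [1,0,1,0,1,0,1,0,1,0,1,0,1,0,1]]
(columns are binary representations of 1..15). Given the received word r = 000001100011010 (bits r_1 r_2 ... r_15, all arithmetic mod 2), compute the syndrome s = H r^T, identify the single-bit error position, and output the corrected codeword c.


s = (1, 0, 0, 0)^T, error position = 8, corrected codeword c = 000001110011010

Compute s = H r^T mod 2 one row at a time:
  s_1 = 0 + 0 + 0 + 1 + 1 + 0 + 1 + 0 = 3 ≡ 1 (mod 2).
  s_2 = 0 + 0 + 1 + 1 + 1 + 0 + 1 + 0 = 4 ≡ 0 (mod 2).
  s_3 = 0 + 0 + 1 + 1 + 0 + 1 + 1 + 0 = 4 ≡ 0 (mod 2).
  s_4 = 0 + 0 + 0 + 1 + 0 + 1 + 0 + 0 = 2 ≡ 0 (mod 2).
s = (1, 0, 0, 0)^T — this equals column 8 of H (binary 1000), so error is at position 8.
Correct: flip bit 8 of r = 000001100011010 to get c = 000001110011010.


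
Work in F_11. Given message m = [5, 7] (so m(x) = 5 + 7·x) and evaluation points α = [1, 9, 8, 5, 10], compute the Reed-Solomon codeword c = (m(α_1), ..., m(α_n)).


c = [1, 2, 6, 7, 9]

Message polynomial: m(x) = 5 + 7·x (mod 11).
For each evaluation point α_i, compute m(α_i) mod 11:
  α_1 = 1: Horner steps 7 → 1, so m(1) = 1.
  α_2 = 9: Horner steps 7 → 2, so m(9) = 2.
  α_3 = 8: Horner steps 7 → 6, so m(8) = 6.
  α_4 = 5: Horner steps 7 → 7, so m(5) = 7.
  α_5 = 10: Horner steps 7 → 9, so m(10) = 9.
Codeword c = [1, 2, 6, 7, 9] ∈ F_11^5.


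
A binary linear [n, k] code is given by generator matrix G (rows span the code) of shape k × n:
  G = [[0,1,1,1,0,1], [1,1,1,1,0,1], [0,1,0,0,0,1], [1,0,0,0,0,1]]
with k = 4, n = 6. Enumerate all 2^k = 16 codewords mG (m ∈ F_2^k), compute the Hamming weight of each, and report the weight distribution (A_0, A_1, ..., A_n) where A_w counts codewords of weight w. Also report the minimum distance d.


Weight distribution: A_0 = 1, A_1 = 3, A_2 = 4, A_3 = 4, A_4 = 3, A_5 = 1. Minimum distance d = 1.

Enumerate all 2^4 = 16 messages m ∈ F_2^4.
For each, compute codeword c = mG in F_2^6, then tally its weight.
  m = 0000 → c = 000000, weight = 0.
  m = 1000 → c = 011101, weight = 4.
  m = 0100 → c = 111101, weight = 5.
  m = 1100 → c = 100000, weight = 1.
  m = 0010 → c = 010001, weight = 2.
  m = 1010 → c = 001100, weight = 2.
  m = 0110 → c = 101100, weight = 3.
  m = 1110 → c = 110001, weight = 3.
  m = 0001 → c = 100001, weight = 2.
  m = 1001 → c = 111100, weight = 4.
  m = 0101 → c = 011100, weight = 3.
  m = 1101 → c = 000001, weight = 1.
  m = 0011 → c = 110000, weight = 2.
  m = 1011 → c = 101101, weight = 4.
  m = 0111 → c = 001101, weight = 3.
  m = 1111 → c = 010000, weight = 1.
Tally weights:
  weight 0: 1 codewords.
  weight 1: 3 codewords.
  weight 2: 4 codewords.
  weight 3: 4 codewords.
  weight 4: 3 codewords.
  weight 5: 1 codewords.
Minimum distance d = smallest w > 0 with A_w > 0 = 1.
Sanity: Σ A_w = 16 = 2^4 = 16 ✓.


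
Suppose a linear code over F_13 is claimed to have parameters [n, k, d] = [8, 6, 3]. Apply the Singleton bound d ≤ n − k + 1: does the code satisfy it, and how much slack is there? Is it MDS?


Singleton RHS = n − k + 1 = 3, slack = 0, bound satisfied, MDS.

Singleton bound: d ≤ n − k + 1.
Here n = 8, k = 6, so n − k + 1 = 3.
Given d = 3, check d ≤ 3: YES.
Slack = (n − k + 1) − d = 0.
The code is MDS (slack = 0).
Description: the claimed parameters are [8, 6, 3]_13; such a code would be MDS (meets Singleton bound).


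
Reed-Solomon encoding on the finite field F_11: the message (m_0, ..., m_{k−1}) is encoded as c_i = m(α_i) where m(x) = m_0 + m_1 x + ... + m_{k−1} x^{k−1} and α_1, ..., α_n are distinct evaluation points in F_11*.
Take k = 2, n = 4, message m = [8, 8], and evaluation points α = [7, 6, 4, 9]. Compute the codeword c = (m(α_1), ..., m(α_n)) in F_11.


c = [9, 1, 7, 3]

Message polynomial: m(x) = 8 + 8·x (mod 11).
For each evaluation point α_i, compute m(α_i) mod 11:
  α_1 = 7: Horner steps 8 → 9, so m(7) = 9.
  α_2 = 6: Horner steps 8 → 1, so m(6) = 1.
  α_3 = 4: Horner steps 8 → 7, so m(4) = 7.
  α_4 = 9: Horner steps 8 → 3, so m(9) = 3.
Codeword c = [9, 1, 7, 3] ∈ F_11^4.


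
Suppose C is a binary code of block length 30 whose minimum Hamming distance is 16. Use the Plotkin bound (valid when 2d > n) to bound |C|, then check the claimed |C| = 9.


Plotkin bound M ≤ 16; given |C| = 9 ≤ bound (satisfied).

Check applicability: 2d = 32, n = 30.
2d − n = 2 > 0, so Plotkin applies.
Compute d/(2d−n) = 16/2 ≈ 8.0000.
⌊d/(2d−n)⌋ = 8.
Plotkin bound: M ≤ 2·8 = 16.
Given |C| = 9, check: satisfied.
This |C| is below the Plotkin bound.


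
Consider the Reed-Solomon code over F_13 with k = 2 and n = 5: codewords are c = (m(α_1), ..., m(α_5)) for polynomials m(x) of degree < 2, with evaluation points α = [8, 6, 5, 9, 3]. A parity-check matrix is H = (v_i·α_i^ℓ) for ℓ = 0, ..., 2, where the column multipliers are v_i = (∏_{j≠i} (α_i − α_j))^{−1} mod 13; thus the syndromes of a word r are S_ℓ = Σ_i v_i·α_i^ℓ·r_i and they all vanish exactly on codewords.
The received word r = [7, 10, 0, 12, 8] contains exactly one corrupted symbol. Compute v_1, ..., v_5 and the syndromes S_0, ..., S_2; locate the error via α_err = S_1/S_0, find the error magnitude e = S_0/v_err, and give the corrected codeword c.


S = (4, 7, 9), error at position 3, error magnitude e = 8, c = [7, 10, 5, 12, 8].

Step 1: column multipliers v_i = (∏_{j≠i}(α_i − α_j))^{−1} mod 13.
  i = 1 (α = 8): (8−6)(8−5)(8−9)(8−3) = 2·3·(−1)·5 = −30 ≡ 9, so v_1 = 9^{−1} = 3 (mod 13).
  i = 2 (α = 6): (6−8)(6−5)(6−9)(6−3) = (−2)·1·(−3)·3 = 18 ≡ 5, so v_2 = 5^{−1} = 8 (mod 13).
  i = 3 (α = 5): (5−8)(5−6)(5−9)(5−3) = (−3)·(−1)·(−4)·2 = −24 ≡ 2, so v_3 = 2^{−1} = 7 (mod 13).
  i = 4 (α = 9): (9−8)(9−6)(9−5)(9−3) = 1·3·4·6 = 72 ≡ 7, so v_4 = 7^{−1} = 2 (mod 13).
  i = 5 (α = 3): (3−8)(3−6)(3−5)(3−9) = (−5)·(−3)·(−2)·(−6) = 180 ≡ 11, so v_5 = 11^{−1} = 6 (mod 13).
  v = [3, 8, 7, 2, 6].
Step 2: syndromes of r = [7, 10, 0, 12, 8] (all sums mod 13).
  S_0 = Σ v_i r_i = 3·7 + 8·10 + 7·0 + 2·12 + 6·8 = 173 ≡ 4.
  S_1 = Σ v_i α_i r_i = 3·8·7 + 8·6·10 + 7·5·0 + 2·9·12 + 6·3·8 = 1008 ≡ 7.
  α_i^2 mod 13 = [12, 10, 12, 3, 9].
  S_2 = Σ v_i α_i^2 r_i = 3·12·7 + 8·10·10 + 7·12·0 + 2·3·12 + 6·9·8 = 1556 ≡ 9.
  S = (4, 7, 9) ≠ 0, so r is not a codeword (an error is present).
Step 3: locate the error. For a single error e at position i, S_ℓ = v_i·e·α_i^ℓ, so α_err = S_1/S_0.
  S_0^{−1} = 4^{−1} = 10 (mod 13), so α_err = 7·10 = 70 ≡ 5 = α_3. Error position i = 3.
  Consistency check: S_2/S_1 = 9·2 = 18 ≡ 5 = α_err ✓ (single-error assumption holds).
Step 4: error magnitude e = S_0/v_3 = S_0·∏_{j≠3}(α_3 − α_j) = 4·2 = 8 ≡ 8 (mod 13).
Step 5: correct position 3: c_3 = r_3 − e = 0 − 8 ≡ 5 (mod 13). Hence c = [7, 10, 5, 12, 8].
  Check: interpolating c through the α_i gives m(x) = 6 + 5·x (degree < 2) with m(α_i) = c_i for every i, so c is indeed a codeword.


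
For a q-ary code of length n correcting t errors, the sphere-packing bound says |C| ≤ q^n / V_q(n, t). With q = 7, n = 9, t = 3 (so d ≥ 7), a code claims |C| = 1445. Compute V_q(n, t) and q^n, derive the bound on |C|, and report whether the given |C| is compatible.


V_q(n, t) = 19495, q^n = 40353607, Hamming bound = 2069, |C| = 1445 ≤ bound (satisfied).

Step 1: Compute V_q(n, t) = Σ_{j=0}^3 C(n, j) (q−1)^j.
  j = 0: C(9,0)·(6)^0 = 1·1 = 1.
  j = 1: C(9,1)·(6)^1 = 9·6 = 54.
  j = 2: C(9,2)·(6)^2 = 36·36 = 1296.
  j = 3: C(9,3)·(6)^3 = 84·216 = 18144.
  V_q(n, t) = 1 + 54 + 1296 + 18144 = 19495.
Step 2: q^n = 7^9 = 40353607.
Step 3: Hamming bound ⌊q^n / V_q(n,t)⌋ = ⌊40353607/19495⌋ = 2069.
Step 4: Compare |C| = 1445 to 2069: satisfied.
The claimed |C| lies below the Hamming bound.


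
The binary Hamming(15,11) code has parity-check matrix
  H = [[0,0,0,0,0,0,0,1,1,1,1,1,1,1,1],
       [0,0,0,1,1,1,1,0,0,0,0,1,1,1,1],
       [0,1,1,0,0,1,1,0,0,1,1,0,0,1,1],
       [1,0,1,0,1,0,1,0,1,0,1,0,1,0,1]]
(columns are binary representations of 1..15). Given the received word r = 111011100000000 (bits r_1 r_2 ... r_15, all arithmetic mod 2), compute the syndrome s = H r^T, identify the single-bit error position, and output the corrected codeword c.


s = (0, 1, 0, 0)^T, error position = 4, corrected codeword c = 111111100000000

Compute s = H r^T mod 2 one row at a time:
  s_1 = 0 + 0 + 0 + 0 + 0 + 0 + 0 + 0 = 0 ≡ 0 (mod 2).
  s_2 = 0 + 1 + 1 + 1 + 0 + 0 + 0 + 0 = 3 ≡ 1 (mod 2).
  s_3 = 1 + 1 + 1 + 1 + 0 + 0 + 0 + 0 = 4 ≡ 0 (mod 2).
  s_4 = 1 + 1 + 1 + 1 + 0 + 0 + 0 + 0 = 4 ≡ 0 (mod 2).
s = (0, 1, 0, 0)^T — this equals column 4 of H (binary 0100), so error is at position 4.
Correct: flip bit 4 of r = 111011100000000 to get c = 111111100000000.


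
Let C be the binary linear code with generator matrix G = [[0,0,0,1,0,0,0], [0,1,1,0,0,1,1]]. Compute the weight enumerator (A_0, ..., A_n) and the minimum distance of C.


Weight distribution: A_0 = 1, A_1 = 1, A_4 = 1, A_5 = 1. Minimum distance d = 1.

Enumerate all 2^2 = 4 messages m ∈ F_2^2.
For each, compute codeword c = mG in F_2^7, then tally its weight.
  m = 00 → c = 0000000, weight = 0.
  m = 10 → c = 0001000, weight = 1.
  m = 01 → c = 0110011, weight = 4.
  m = 11 → c = 0111011, weight = 5.
Tally weights:
  weight 0: 1 codewords.
  weight 1: 1 codewords.
  weight 4: 1 codewords.
  weight 5: 1 codewords.
Minimum distance d = smallest w > 0 with A_w > 0 = 1.
Sanity: Σ A_w = 4 = 2^2 = 4 ✓.


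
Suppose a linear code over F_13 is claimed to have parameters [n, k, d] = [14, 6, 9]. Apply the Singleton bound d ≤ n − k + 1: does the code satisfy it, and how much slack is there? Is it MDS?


Singleton RHS = n − k + 1 = 9, slack = 0, bound satisfied, MDS.

Singleton bound: d ≤ n − k + 1.
Here n = 14, k = 6, so n − k + 1 = 9.
Given d = 9, check d ≤ 9: YES.
Slack = (n − k + 1) − d = 0.
The code is MDS (slack = 0).
Description: the claimed parameters are [14, 6, 9]_13; such a code would be MDS (meets Singleton bound).


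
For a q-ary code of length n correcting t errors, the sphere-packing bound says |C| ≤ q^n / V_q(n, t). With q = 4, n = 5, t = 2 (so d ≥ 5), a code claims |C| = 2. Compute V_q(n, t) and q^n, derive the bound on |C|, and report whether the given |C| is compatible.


V_q(n, t) = 106, q^n = 1024, Hamming bound = 9, |C| = 2 ≤ bound (satisfied).

Step 1: Compute V_q(n, t) = Σ_{j=0}^2 C(n, j) (q−1)^j.
  j = 0: C(5,0)·(3)^0 = 1·1 = 1.
  j = 1: C(5,1)·(3)^1 = 5·3 = 15.
  j = 2: C(5,2)·(3)^2 = 10·9 = 90.
  V_q(n, t) = 1 + 15 + 90 = 106.
Step 2: q^n = 4^5 = 1024.
Step 3: Hamming bound ⌊q^n / V_q(n,t)⌋ = ⌊1024/106⌋ = 9.
Step 4: Compare |C| = 2 to 9: satisfied.
The claimed |C| lies below the Hamming bound.


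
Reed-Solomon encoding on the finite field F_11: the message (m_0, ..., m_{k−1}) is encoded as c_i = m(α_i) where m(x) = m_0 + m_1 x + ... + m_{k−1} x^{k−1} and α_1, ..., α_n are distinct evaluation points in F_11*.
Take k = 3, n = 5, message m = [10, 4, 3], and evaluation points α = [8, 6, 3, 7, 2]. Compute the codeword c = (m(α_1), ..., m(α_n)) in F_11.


c = [3, 10, 5, 9, 8]

Message polynomial: m(x) = 10 + 4·x + 3·x^2 (mod 11).
For each evaluation point α_i, compute m(α_i) mod 11:
  α_1 = 8: Horner steps 3 → 6 → 3, so m(8) = 3.
  α_2 = 6: Horner steps 3 → 0 → 10, so m(6) = 10.
  α_3 = 3: Horner steps 3 → 2 → 5, so m(3) = 5.
  α_4 = 7: Horner steps 3 → 3 → 9, so m(7) = 9.
  α_5 = 2: Horner steps 3 → 10 → 8, so m(2) = 8.
Codeword c = [3, 10, 5, 9, 8] ∈ F_11^5.


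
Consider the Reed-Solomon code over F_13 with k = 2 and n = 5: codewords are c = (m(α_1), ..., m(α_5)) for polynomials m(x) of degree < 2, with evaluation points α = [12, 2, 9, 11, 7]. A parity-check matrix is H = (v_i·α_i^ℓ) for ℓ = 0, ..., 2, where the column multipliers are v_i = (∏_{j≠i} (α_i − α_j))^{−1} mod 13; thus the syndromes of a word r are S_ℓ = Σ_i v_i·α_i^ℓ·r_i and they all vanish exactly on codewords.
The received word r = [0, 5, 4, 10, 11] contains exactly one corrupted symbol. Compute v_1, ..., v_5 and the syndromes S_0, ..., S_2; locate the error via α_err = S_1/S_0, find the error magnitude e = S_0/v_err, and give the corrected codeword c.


S = (12, 11, 9), error at position 2, error magnitude e = 9, c = [0, 9, 4, 10, 11].

Step 1: column multipliers v_i = (∏_{j≠i}(α_i − α_j))^{−1} mod 13.
  i = 1 (α = 12): (12−2)(12−9)(12−11)(12−7) = 10·3·1·5 = 150 ≡ 7, so v_1 = 7^{−1} = 2 (mod 13).
  i = 2 (α = 2): (2−12)(2−9)(2−11)(2−7) = (−10)·(−7)·(−9)·(−5) = 3150 ≡ 4, so v_2 = 4^{−1} = 10 (mod 13).
  i = 3 (α = 9): (9−12)(9−2)(9−11)(9−7) = (−3)·7·(−2)·2 = 84 ≡ 6, so v_3 = 6^{−1} = 11 (mod 13).
  i = 4 (α = 11): (11−12)(11−2)(11−9)(11−7) = (−1)·9·2·4 = −72 ≡ 6, so v_4 = 6^{−1} = 11 (mod 13).
  i = 5 (α = 7): (7−12)(7−2)(7−9)(7−11) = (−5)·5·(−2)·(−4) = −200 ≡ 8, so v_5 = 8^{−1} = 5 (mod 13).
  v = [2, 10, 11, 11, 5].
Step 2: syndromes of r = [0, 5, 4, 10, 11] (all sums mod 13).
  S_0 = Σ v_i r_i = 2·0 + 10·5 + 11·4 + 11·10 + 5·11 = 259 ≡ 12.
  S_1 = Σ v_i α_i r_i = 2·12·0 + 10·2·5 + 11·9·4 + 11·11·10 + 5·7·11 = 2091 ≡ 11.
  α_i^2 mod 13 = [1, 4, 3, 4, 10].
  S_2 = Σ v_i α_i^2 r_i = 2·1·0 + 10·4·5 + 11·3·4 + 11·4·10 + 5·10·11 = 1322 ≡ 9.
  S = (12, 11, 9) ≠ 0, so r is not a codeword (an error is present).
Step 3: locate the error. For a single error e at position i, S_ℓ = v_i·e·α_i^ℓ, so α_err = S_1/S_0.
  S_0^{−1} = 12^{−1} = 12 (mod 13), so α_err = 11·12 = 132 ≡ 2 = α_2. Error position i = 2.
  Consistency check: S_2/S_1 = 9·6 = 54 ≡ 2 = α_err ✓ (single-error assumption holds).
Step 4: error magnitude e = S_0/v_2 = S_0·∏_{j≠2}(α_2 − α_j) = 12·4 = 48 ≡ 9 (mod 13).
Step 5: correct position 2: c_2 = r_2 − e = 5 − 9 ≡ 9 (mod 13). Hence c = [0, 9, 4, 10, 11].
  Check: interpolating c through the α_i gives m(x) = 3 + 3·x (degree < 2) with m(α_i) = c_i for every i, so c is indeed a codeword.


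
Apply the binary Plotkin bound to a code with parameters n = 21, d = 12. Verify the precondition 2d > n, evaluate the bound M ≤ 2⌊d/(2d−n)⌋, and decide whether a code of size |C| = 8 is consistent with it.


Plotkin bound M ≤ 8; given |C| = 8 ≤ bound (satisfied).

Check applicability: 2d = 24, n = 21.
2d − n = 3 > 0, so Plotkin applies.
Compute d/(2d−n) = 12/3 ≈ 4.0000.
⌊d/(2d−n)⌋ = 4.
Plotkin bound: M ≤ 2·4 = 8.
Given |C| = 8, check: satisfied.
This |C| is at the Plotkin bound.
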